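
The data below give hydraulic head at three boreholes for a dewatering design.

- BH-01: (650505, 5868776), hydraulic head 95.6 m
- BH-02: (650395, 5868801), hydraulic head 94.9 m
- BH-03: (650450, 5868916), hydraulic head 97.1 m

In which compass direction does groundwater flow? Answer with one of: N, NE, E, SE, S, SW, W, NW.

Differences from BH-01: to BH-02 (Δx, Δy, Δh) = (-110, 25, -0.7); to BH-03 = (-55, 140, +1.5).
Solve a·Δx + b·Δy = Δh: det = (-110)·140 − (-55)·25 = -14025.
∂h/∂x = [(-0.7)·140 − (+1.5)·25] / -14025 = +0.009661
∂h/∂y = [(-110)·(+1.5) − (-55)·(-0.7)] / -14025 = +0.01451
Flow = −∇h = (-0.009661 east, -0.01451 north), which points southwest.

SW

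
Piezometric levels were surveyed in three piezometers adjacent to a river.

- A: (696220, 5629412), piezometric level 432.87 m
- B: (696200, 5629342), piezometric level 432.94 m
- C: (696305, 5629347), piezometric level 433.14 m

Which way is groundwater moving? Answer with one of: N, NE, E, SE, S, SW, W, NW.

Taking A as reference: B−A = (-20, -70, +0.07); C−A = (85, -65, +0.27).
Solve a·Δx + b·Δy = Δh: det = (-20)·(-65) − 85·(-70) = 7250.
∂h/∂x = [(+0.07)·(-65) − (+0.27)·(-70)] / 7250 = +0.001979
∂h/∂y = [(-20)·(+0.27) − 85·(+0.07)] / 7250 = -0.001566
Flow = −∇h = (-0.001979 east, +0.001566 north), which points northwest.

NW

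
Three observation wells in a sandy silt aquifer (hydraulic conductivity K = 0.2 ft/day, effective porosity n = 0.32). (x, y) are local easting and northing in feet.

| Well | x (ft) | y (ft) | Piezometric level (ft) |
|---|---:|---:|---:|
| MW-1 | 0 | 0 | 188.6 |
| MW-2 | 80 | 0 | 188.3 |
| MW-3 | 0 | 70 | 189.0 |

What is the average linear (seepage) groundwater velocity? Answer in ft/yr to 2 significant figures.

1.6 ft/yr

∂h/∂x = (188.3 − 188.6) / (80 − 0) = -0.003750
∂h/∂y = (189.0 − 188.6) / (70 − 0) = +0.005714
|∇h| = √(-0.003750² + 0.005714²) = 0.006835
Seepage velocity v = K·i/n = 0.2 × 0.006835 / 0.32 = 0.004272 ft/day = 1.56 ft/yr.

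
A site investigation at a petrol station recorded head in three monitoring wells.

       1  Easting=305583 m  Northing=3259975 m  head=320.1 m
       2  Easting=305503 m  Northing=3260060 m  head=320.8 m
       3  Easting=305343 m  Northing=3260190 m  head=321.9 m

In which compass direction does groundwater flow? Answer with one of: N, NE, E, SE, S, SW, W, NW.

With h = a·x + b·y + c and 1 as origin, the differences give:
  (-80)·a + 85·b = +0.7
  (-240)·a + 215·b = +1.8
Eliminate b (×215 and ×85, subtract): 3200·a = -2.50 → a = ∂h/∂x = -0.0007812
Back-substitute: b = ∂h/∂y = +0.007500.
Flow = −∇h = (+0.0007812 east, -0.007500 north), which points south.

S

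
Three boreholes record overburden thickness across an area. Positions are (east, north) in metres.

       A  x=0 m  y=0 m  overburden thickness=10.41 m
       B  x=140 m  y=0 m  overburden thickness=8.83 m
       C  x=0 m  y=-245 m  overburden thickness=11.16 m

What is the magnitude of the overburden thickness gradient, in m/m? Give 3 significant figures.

∂d/∂x = (8.83 − 10.41) / (140 − 0) = -0.01129
∂d/∂y = (11.16 − 10.41) / (-245 − 0) = -0.003061
|∇f| = √(-0.01129² + -0.003061²) = 0.0117 m/m

0.0117 m/m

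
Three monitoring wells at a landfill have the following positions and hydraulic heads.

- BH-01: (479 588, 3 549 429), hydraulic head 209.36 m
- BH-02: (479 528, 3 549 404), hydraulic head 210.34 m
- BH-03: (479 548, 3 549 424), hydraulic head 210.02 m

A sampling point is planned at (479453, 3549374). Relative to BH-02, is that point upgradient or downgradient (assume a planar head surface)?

Three-point gradient (reference BH-01): Δ to BH-02 = (-60, -25, +0.98), Δ to BH-03 = (-40, -5, +0.66).
∂h/∂x = -0.01657, ∂h/∂y = +0.0005714 (det = -700).
Head at (479453, 3549374) = 209.36 + (-0.01657)·(-135) + (+0.0005714)·(-55) = 211.57 m.
That is higher than the 210.34 m at BH-02, so the point is upgradient.

upgradient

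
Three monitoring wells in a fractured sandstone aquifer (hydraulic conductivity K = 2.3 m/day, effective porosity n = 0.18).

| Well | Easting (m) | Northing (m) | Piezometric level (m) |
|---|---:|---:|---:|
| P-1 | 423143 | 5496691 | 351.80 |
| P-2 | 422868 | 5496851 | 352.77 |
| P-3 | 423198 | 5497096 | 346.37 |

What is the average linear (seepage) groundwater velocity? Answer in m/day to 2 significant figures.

0.20 m/day

With h = a·x + b·y + c and P-1 as origin, the differences give:
  (-275)·a + 160·b = +0.97
  55·a + 405·b = -5.43
Eliminate b (×405 and ×160, subtract): -120175·a = 1261.650 → a = ∂h/∂x = -0.01050
Back-substitute: b = ∂h/∂y = -0.01198.
|∇h| = √(-0.01050² + -0.01198²) = 0.01593
Seepage velocity v = K·i/n = 2.3 × 0.01593 / 0.18 = 0.2036 m/day.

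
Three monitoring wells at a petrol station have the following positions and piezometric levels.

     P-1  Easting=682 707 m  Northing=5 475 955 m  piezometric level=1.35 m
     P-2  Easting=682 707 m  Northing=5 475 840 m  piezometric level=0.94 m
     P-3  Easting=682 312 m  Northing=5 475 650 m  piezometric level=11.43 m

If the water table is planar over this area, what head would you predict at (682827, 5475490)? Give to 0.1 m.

Taking P-1 as reference: P-2−P-1 = (0, -115, -0.41); P-3−P-1 = (-395, -305, +10.08).
Solve a·Δx + b·Δy = Δh: det = 0·(-305) − (-395)·(-115) = -45425.
∂h/∂x = [(-0.41)·(-305) − (+10.08)·(-115)] / -45425 = -0.02827
∂h/∂y = [0·(+10.08) − (-395)·(-0.41)] / -45425 = +0.003565
h(682827, 5475490) = 1.35 + (-0.02827)·(120) + (+0.003565)·(-465) = 1.35 -3.393 -1.658 = -3.700 m.

-3.7 m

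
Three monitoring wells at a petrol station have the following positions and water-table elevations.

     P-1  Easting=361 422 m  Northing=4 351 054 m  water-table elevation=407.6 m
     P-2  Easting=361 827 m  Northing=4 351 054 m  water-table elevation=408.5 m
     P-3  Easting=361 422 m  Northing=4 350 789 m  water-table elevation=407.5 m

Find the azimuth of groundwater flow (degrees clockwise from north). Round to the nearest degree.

260°

∂h/∂x = (408.5 − 407.6) / (361827 − 361422) = +0.002222
∂h/∂y = (407.5 − 407.6) / (4350789 − 4351054) = +0.0003774
Flow direction (−∇h) has components (-0.002222 E, -0.0003774 N).
Azimuth = atan2(E, N) = atan2(-0.002222, -0.0003774) = 260.4° ≈ 260°.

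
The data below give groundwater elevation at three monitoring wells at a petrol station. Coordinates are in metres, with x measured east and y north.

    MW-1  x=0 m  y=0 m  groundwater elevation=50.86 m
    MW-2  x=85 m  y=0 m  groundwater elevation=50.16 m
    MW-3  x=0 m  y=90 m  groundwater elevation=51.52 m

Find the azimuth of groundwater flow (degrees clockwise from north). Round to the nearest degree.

132°

∂h/∂x = (50.16 − 50.86) / (85 − 0) = -0.008235
∂h/∂y = (51.52 − 50.86) / (90 − 0) = +0.007333
Flow direction (−∇h) has components (+0.008235 E, -0.007333 N).
Azimuth = atan2(E, N) = atan2(+0.008235, -0.007333) = 131.7° ≈ 132°.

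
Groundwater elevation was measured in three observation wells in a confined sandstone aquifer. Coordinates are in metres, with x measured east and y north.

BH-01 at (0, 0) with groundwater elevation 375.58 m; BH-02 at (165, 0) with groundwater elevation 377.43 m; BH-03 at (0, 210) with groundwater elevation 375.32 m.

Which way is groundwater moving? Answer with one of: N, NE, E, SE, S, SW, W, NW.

∂h/∂x = (377.43 − 375.58) / (165 − 0) = +0.01121
∂h/∂y = (375.32 − 375.58) / (210 − 0) = -0.001238
Flow = −∇h = (-0.01121 east, +0.001238 north), which points west.

W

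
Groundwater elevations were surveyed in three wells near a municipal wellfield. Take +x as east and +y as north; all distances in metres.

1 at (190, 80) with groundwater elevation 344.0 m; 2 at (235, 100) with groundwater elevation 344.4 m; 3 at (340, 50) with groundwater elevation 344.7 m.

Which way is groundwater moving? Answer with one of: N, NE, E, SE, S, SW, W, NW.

SW

Differences from 1: to 2 (Δx, Δy, Δh) = (45, 20, +0.4); to 3 = (150, -30, +0.7).
Determinant of the coordinate differences = 45·(-30) − 150·20 = -4350.
∂h/∂x = [(+0.4)·(-30) − (+0.7)·20] / -4350 = +0.005977
∂h/∂y = [45·(+0.7) − 150·(+0.4)] / -4350 = +0.006552
Flow = −∇h = (-0.005977 east, -0.006552 north), which points southwest.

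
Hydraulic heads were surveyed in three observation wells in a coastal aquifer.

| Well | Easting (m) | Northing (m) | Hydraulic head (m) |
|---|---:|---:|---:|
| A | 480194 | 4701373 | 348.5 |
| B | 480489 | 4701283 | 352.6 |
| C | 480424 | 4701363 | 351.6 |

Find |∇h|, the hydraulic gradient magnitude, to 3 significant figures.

With h = a·x + b·y + c and A as origin, the differences give:
  295·a + (-90)·b = +4.1
  230·a + (-10)·b = +3.1
Eliminate b (×(-10) and ×(-90), subtract): 17750·a = 238.00 → a = ∂h/∂x = +0.01341
Back-substitute: b = ∂h/∂y = -0.001606.
|∇h| = √(0.01341² + -0.001606²) = 0.01351

0.0135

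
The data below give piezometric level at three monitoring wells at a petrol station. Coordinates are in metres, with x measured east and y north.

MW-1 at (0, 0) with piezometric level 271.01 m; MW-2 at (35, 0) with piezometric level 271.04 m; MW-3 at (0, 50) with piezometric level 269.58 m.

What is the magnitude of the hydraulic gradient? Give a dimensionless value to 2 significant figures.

0.029

∂h/∂x = (271.04 − 271.01) / (35 − 0) = +0.0008571
∂h/∂y = (269.58 − 271.01) / (50 − 0) = -0.02860
|∇h| = √(0.0008571² + -0.02860²) = 0.02861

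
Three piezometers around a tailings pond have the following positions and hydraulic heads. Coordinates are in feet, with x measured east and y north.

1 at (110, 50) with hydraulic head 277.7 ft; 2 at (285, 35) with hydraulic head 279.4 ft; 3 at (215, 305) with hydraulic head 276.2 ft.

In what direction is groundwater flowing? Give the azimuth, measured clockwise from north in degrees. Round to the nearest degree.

317°

Differences from 1: to 2 (Δx, Δy, Δh) = (175, -15, +1.7); to 3 = (105, 255, -1.5).
Solve a·Δx + b·Δy = Δh: det = 175·255 − 105·(-15) = 46200.
∂h/∂x = [(+1.7)·255 − (-1.5)·(-15)] / 46200 = +0.008896
∂h/∂y = [175·(-1.5) − 105·(+1.7)] / 46200 = -0.009545
Flow direction (−∇h) has components (-0.008896 E, +0.009545 N).
Azimuth = atan2(E, N) = atan2(-0.008896, +0.009545) = 317.0° ≈ 317°.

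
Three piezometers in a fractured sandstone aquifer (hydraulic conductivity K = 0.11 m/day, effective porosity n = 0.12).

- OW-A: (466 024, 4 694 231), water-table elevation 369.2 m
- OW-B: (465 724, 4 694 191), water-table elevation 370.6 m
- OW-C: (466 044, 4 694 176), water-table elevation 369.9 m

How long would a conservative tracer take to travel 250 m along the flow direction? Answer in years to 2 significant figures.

53 years

Three-point gradient (reference OW-A): Δ to OW-B = (-300, -40, +1.4), Δ to OW-C = (20, -55, +0.7).
∂h/∂x = -0.002832, ∂h/∂y = -0.01376 (det = 17300).
|∇h| = √(-0.002832² + -0.01376²) = 0.01405
Seepage velocity v = K·i/n = 0.11 × 0.01405 / 0.12 = 0.01288 m/day.
t = 250 / 0.01288 = 1.941e+04 days = 53.1 years.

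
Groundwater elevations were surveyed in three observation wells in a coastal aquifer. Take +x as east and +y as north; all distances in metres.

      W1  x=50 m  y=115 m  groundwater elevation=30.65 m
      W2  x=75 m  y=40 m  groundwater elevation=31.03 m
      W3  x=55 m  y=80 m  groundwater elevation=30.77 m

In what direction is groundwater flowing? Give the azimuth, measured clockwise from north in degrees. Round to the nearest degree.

284°

Taking W1 as reference: W2−W1 = (25, -75, +0.38); W3−W1 = (5, -35, +0.12).
Solve a·Δx + b·Δy = Δh: det = 25·(-35) − 5·(-75) = -500.
∂h/∂x = [(+0.38)·(-35) − (+0.12)·(-75)] / -500 = +0.008600
∂h/∂y = [25·(+0.12) − 5·(+0.38)] / -500 = -0.002200
Flow direction (−∇h) has components (-0.008600 E, +0.002200 N).
Azimuth = atan2(E, N) = atan2(-0.008600, +0.002200) = 284.3° ≈ 284°.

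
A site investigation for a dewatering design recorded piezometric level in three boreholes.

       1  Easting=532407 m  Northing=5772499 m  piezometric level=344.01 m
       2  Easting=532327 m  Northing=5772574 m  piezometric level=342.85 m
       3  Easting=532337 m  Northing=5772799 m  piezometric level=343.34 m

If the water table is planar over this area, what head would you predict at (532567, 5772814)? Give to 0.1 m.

Taking 1 as reference: 2−1 = (-80, 75, -1.16); 3−1 = (-70, 300, -0.67).
Solve a·Δx + b·Δy = Δh: det = (-80)·300 − (-70)·75 = -18750.
∂h/∂x = [(-1.16)·300 − (-0.67)·75] / -18750 = +0.01588
∂h/∂y = [(-80)·(-0.67) − (-70)·(-1.16)] / -18750 = +0.001472
h(532567, 5772814) = 344.01 + (+0.01588)·(160) + (+0.001472)·(315) = 344.01 +2.541 +0.464 = 347.014 m.

347.0 m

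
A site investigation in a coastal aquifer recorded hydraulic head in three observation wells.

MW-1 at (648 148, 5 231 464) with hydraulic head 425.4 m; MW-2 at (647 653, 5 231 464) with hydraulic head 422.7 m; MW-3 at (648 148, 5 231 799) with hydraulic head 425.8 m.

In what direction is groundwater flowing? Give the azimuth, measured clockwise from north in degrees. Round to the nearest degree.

258°

∂h/∂x = (422.7 − 425.4) / (647653 − 648148) = +0.005455
∂h/∂y = (425.8 − 425.4) / (5231799 − 5231464) = +0.001194
Flow direction (−∇h) has components (-0.005455 E, -0.001194 N).
Azimuth = atan2(E, N) = atan2(-0.005455, -0.001194) = 257.7° ≈ 258°.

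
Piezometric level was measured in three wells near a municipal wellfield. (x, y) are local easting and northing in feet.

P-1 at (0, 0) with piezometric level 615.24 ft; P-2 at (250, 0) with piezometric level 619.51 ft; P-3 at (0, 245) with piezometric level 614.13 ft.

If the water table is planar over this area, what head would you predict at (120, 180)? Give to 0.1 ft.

∂h/∂x = (619.51 − 615.24) / (250 − 0) = +0.01708
∂h/∂y = (614.13 − 615.24) / (245 − 0) = -0.004531
h(120, 180) = 615.24 + (+0.01708)·(120) + (-0.004531)·(180) = 615.24 +2.050 -0.816 = 616.474 ft.

616.5 ft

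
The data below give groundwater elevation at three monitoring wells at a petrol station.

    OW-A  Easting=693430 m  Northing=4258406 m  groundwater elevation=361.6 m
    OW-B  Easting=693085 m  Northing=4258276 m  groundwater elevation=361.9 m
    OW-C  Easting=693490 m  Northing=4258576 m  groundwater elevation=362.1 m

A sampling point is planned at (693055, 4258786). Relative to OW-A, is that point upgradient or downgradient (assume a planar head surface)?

upgradient

With h = a·x + b·y + c and OW-A as origin, the differences give:
  (-345)·a + (-130)·b = +0.3
  60·a + 170·b = +0.5
Eliminate b (×170 and ×(-130), subtract): -50850·a = 116.00 → a = ∂h/∂x = -0.002281
Back-substitute: b = ∂h/∂y = +0.003746.
Head at (693055, 4258786) = 361.6 + (-0.002281)·(-375) + (+0.003746)·(380) = 363.88 m.
That is higher than the 361.6 m at OW-A, so the point is upgradient.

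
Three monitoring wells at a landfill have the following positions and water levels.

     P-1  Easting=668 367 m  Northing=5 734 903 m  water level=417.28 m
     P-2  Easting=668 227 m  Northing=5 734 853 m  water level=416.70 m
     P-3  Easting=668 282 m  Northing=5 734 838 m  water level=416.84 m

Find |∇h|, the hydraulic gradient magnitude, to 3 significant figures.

Differences from P-1: to P-2 (Δx, Δy, Δh) = (-140, -50, -0.58); to P-3 = (-85, -65, -0.44).
Determinant of the coordinate differences = (-140)·(-65) − (-85)·(-50) = 4850.
∂h/∂x = [(-0.58)·(-65) − (-0.44)·(-50)] / 4850 = +0.003237
∂h/∂y = [(-140)·(-0.44) − (-85)·(-0.58)] / 4850 = +0.002536
|∇h| = √(0.003237² + 0.002536²) = 0.004112

0.00411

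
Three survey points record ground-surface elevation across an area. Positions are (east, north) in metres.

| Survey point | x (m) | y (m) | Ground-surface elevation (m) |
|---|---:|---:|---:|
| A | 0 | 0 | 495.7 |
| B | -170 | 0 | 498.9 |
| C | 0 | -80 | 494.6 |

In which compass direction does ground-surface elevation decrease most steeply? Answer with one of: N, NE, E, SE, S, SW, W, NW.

∂z/∂x = (498.9 − 495.7) / (-170 − 0) = -0.01882
∂z/∂y = (494.6 − 495.7) / (-80 − 0) = +0.01375
Steepest decrease is along −∇f = (+0.01882 E, -0.01375 N) → southeast.

SE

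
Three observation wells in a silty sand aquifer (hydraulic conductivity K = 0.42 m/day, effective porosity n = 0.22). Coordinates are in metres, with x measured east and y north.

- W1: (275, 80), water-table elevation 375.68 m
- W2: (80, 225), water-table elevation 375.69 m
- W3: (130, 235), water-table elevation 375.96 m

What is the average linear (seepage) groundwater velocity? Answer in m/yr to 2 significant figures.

5.0 m/yr

Differences from W1: to W2 (Δx, Δy, Δh) = (-195, 145, +0.01); to W3 = (-145, 155, +0.28).
Determinant of the coordinate differences = (-195)·155 − (-145)·145 = -9200.
∂h/∂x = [(+0.01)·155 − (+0.28)·145] / -9200 = +0.004245
∂h/∂y = [(-195)·(+0.28) − (-145)·(+0.01)] / -9200 = +0.005777
|∇h| = √(0.004245² + 0.005777²) = 0.007169
Seepage velocity v = K·i/n = 0.42 × 0.007169 / 0.22 = 0.01369 m/day = 5 m/yr.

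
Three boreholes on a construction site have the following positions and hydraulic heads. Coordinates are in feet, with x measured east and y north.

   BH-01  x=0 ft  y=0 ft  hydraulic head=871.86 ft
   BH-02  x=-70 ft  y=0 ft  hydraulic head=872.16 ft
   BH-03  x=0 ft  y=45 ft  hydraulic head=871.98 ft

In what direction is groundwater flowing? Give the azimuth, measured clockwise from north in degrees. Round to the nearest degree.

∂h/∂x = (872.16 − 871.86) / (-70 − 0) = -0.004286
∂h/∂y = (871.98 − 871.86) / (45 − 0) = +0.002667
Flow direction (−∇h) has components (+0.004286 E, -0.002667 N).
Azimuth = atan2(E, N) = atan2(+0.004286, -0.002667) = 121.9° ≈ 122°.

122°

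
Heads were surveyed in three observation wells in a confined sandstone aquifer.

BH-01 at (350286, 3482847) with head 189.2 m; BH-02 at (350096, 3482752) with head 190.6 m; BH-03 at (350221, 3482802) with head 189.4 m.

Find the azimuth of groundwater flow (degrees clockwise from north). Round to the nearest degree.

140°

With h = a·x + b·y + c and BH-01 as origin, the differences give:
  (-190)·a + (-95)·b = +1.4
  (-65)·a + (-45)·b = +0.2
Eliminate b (×(-45) and ×(-95), subtract): 2375·a = -44.00 → a = ∂h/∂x = -0.01853
Back-substitute: b = ∂h/∂y = +0.02232.
Flow direction (−∇h) has components (+0.01853 E, -0.02232 N).
Azimuth = atan2(E, N) = atan2(+0.01853, -0.02232) = 140.3° ≈ 140°.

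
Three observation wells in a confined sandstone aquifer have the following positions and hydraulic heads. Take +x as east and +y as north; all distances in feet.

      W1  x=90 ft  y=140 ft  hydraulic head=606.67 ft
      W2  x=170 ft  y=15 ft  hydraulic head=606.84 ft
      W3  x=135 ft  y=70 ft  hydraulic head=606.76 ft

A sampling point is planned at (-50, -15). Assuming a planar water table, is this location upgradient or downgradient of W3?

Taking W1 as reference: W2−W1 = (80, -125, +0.17); W3−W1 = (45, -70, +0.09).
Solve a·Δx + b·Δy = Δh: det = 80·(-70) − 45·(-125) = 25.
∂h/∂x = [(+0.17)·(-70) − (+0.09)·(-125)] / 25 = -0.02600
∂h/∂y = [80·(+0.09) − 45·(+0.17)] / 25 = -0.01800
Head at (-50, -15) = 606.67 + (-0.02600)·(-140) + (-0.01800)·(-155) = 613.10 ft.
That is higher than the 606.76 ft at W3, so the point is upgradient.

upgradient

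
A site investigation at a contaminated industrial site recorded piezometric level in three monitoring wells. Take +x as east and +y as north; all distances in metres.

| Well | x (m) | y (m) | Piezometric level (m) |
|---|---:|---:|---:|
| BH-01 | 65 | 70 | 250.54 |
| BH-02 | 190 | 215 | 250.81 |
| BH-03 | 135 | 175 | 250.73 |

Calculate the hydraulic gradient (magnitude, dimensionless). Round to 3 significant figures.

Taking BH-01 as reference: BH-02−BH-01 = (125, 145, +0.27); BH-03−BH-01 = (70, 105, +0.19).
Determinant of the coordinate differences = 125·105 − 70·145 = 2975.
∂h/∂x = [(+0.27)·105 − (+0.19)·145] / 2975 = +0.0002689
∂h/∂y = [125·(+0.19) − 70·(+0.27)] / 2975 = +0.001630
|∇h| = √(0.0002689² + 0.001630²) = 0.001652

0.00165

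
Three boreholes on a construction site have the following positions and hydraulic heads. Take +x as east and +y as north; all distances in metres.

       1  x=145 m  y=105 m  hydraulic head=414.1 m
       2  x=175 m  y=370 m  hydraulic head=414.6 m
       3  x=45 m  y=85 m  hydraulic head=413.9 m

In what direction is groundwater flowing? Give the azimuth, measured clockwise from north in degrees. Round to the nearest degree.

224°

Taking 1 as reference: 2−1 = (30, 265, +0.5); 3−1 = (-100, -20, -0.2).
Determinant of the coordinate differences = 30·(-20) − (-100)·265 = 25900.
∂h/∂x = [(+0.5)·(-20) − (-0.2)·265] / 25900 = +0.001660
∂h/∂y = [30·(-0.2) − (-100)·(+0.5)] / 25900 = +0.001699
Flow direction (−∇h) has components (-0.001660 E, -0.001699 N).
Azimuth = atan2(E, N) = atan2(-0.001660, -0.001699) = 224.3° ≈ 224°.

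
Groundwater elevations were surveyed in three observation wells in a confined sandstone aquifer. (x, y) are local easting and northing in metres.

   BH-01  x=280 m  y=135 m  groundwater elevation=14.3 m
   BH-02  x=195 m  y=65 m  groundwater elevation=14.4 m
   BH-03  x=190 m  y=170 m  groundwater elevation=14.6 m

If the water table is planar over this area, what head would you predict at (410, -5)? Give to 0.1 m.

With h = a·x + b·y + c and BH-01 as origin, the differences give:
  (-85)·a + (-70)·b = +0.1
  (-90)·a + 35·b = +0.3
Eliminate b (×35 and ×(-70), subtract): -9275·a = 24.50 → a = ∂h/∂x = -0.002642
Back-substitute: b = ∂h/∂y = +0.001779.
h(410, -5) = 14.3 + (-0.002642)·(130) + (+0.001779)·(-140) = 14.3 -0.343 -0.249 = 13.708 m.

13.7 m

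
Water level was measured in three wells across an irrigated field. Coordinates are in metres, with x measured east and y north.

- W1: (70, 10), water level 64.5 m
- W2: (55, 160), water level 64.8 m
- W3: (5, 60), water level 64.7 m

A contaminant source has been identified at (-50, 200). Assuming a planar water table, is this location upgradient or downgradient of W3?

Differences from W1: to W2 (Δx, Δy, Δh) = (-15, 150, +0.3); to W3 = (-65, 50, +0.2).
Solve a·Δx + b·Δy = Δh: det = (-15)·50 − (-65)·150 = 9000.
∂h/∂x = [(+0.3)·50 − (+0.2)·150] / 9000 = -0.001667
∂h/∂y = [(-15)·(+0.2) − (-65)·(+0.3)] / 9000 = +0.001833
Head at (-50, 200) = 64.5 + (-0.001667)·(-120) + (+0.001833)·(190) = 65.05 m.
That is higher than the 64.7 m at W3, so the point is upgradient.

upgradient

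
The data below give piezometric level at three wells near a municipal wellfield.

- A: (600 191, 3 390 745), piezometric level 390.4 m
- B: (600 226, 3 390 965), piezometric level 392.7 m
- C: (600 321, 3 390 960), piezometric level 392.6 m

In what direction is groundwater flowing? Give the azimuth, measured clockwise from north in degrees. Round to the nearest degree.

Taking A as reference: B−A = (35, 220, +2.3); C−A = (130, 215, +2.2).
Determinant of the coordinate differences = 35·215 − 130·220 = -21075.
∂h/∂x = [(+2.3)·215 − (+2.2)·220] / -21075 = -0.0004982
∂h/∂y = [35·(+2.2) − 130·(+2.3)] / -21075 = +0.01053
Flow direction (−∇h) has components (+0.0004982 E, -0.01053 N).
Azimuth = atan2(E, N) = atan2(+0.0004982, -0.01053) = 177.3° ≈ 177°.

177°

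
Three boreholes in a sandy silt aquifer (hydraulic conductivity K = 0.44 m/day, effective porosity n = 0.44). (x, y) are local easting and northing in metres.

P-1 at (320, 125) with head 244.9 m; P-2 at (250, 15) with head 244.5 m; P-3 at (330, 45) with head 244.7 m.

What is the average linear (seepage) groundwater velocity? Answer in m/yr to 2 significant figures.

1.1 m/yr

Differences from P-1: to P-2 (Δx, Δy, Δh) = (-70, -110, -0.4); to P-3 = (10, -80, -0.2).
Determinant of the coordinate differences = (-70)·(-80) − 10·(-110) = 6700.
∂h/∂x = [(-0.4)·(-80) − (-0.2)·(-110)] / 6700 = +0.001493
∂h/∂y = [(-70)·(-0.2) − 10·(-0.4)] / 6700 = +0.002687
|∇h| = √(0.001493² + 0.002687²) = 0.003074
Seepage velocity v = K·i/n = 0.44 × 0.003074 / 0.44 = 0.003074 m/day = 1.123 m/yr.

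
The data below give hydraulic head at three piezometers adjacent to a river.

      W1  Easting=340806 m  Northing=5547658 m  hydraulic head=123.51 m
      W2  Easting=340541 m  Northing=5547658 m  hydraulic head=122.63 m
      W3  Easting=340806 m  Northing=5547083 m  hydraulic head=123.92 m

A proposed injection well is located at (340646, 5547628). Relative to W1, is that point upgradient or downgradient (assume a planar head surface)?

downgradient

∂h/∂x = (122.63 − 123.51) / (340541 − 340806) = +0.003321
∂h/∂y = (123.92 − 123.51) / (5547083 − 5547658) = -0.0007130
Head at (340646, 5547628) = 123.51 + (+0.003321)·(-160) + (-0.0007130)·(-30) = 123.00 m.
That is lower than the 123.51 m at W1, so the point is downgradient.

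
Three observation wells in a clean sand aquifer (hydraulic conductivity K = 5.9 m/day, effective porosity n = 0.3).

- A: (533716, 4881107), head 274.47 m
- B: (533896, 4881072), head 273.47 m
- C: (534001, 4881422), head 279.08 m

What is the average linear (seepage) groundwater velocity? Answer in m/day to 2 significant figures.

0.33 m/day

With h = a·x + b·y + c and A as origin, the differences give:
  180·a + (-35)·b = -1.00
  285·a + 315·b = +4.61
Eliminate b (×315 and ×(-35), subtract): 66675·a = -153.650 → a = ∂h/∂x = -0.002304
Back-substitute: b = ∂h/∂y = +0.01672.
|∇h| = √(-0.002304² + 0.01672²) = 0.01688
Seepage velocity v = K·i/n = 5.9 × 0.01688 / 0.3 = 0.332 m/day.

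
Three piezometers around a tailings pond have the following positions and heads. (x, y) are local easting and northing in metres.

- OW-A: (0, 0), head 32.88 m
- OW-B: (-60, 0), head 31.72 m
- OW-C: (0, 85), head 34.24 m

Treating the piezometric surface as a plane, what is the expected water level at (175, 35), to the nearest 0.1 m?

∂h/∂x = (31.72 − 32.88) / (-60 − 0) = +0.01933
∂h/∂y = (34.24 − 32.88) / (85 − 0) = +0.01600
h(175, 35) = 32.88 + (+0.01933)·(175) + (+0.01600)·(35) = 32.88 +3.383 +0.560 = 36.823 m.

36.8 m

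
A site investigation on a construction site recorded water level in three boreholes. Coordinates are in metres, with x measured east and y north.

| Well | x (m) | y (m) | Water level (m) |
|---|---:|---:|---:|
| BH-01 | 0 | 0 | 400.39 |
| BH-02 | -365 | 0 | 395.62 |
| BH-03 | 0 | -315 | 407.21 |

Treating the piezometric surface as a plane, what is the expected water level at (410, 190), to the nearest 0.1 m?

401.6 m

∂h/∂x = (395.62 − 400.39) / (-365 − 0) = +0.01307
∂h/∂y = (407.21 − 400.39) / (-315 − 0) = -0.02165
h(410, 190) = 400.39 + (+0.01307)·(410) + (-0.02165)·(190) = 400.39 +5.358 -4.114 = 401.634 m.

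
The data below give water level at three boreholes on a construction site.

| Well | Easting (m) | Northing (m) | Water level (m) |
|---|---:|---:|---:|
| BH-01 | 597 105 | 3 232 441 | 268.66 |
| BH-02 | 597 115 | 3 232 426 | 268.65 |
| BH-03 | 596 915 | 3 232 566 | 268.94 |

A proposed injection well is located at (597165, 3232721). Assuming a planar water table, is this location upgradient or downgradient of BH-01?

Taking BH-01 as reference: BH-02−BH-01 = (10, -15, -0.01); BH-03−BH-01 = (-190, 125, +0.28).
Solve a·Δx + b·Δy = Δh: det = 10·125 − (-190)·(-15) = -1600.
∂h/∂x = [(-0.01)·125 − (+0.28)·(-15)] / -1600 = -0.001844
∂h/∂y = [10·(+0.28) − (-190)·(-0.01)] / -1600 = -0.0005625
Head at (597165, 3232721) = 268.66 + (-0.001844)·(60) + (-0.0005625)·(280) = 268.39 m.
That is lower than the 268.66 m at BH-01, so the point is downgradient.

downgradient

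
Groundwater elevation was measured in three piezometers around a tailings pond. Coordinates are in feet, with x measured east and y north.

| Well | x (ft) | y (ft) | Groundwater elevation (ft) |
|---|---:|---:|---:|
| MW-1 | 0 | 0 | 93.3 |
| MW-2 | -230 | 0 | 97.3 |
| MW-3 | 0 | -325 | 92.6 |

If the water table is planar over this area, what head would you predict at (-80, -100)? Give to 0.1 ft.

∂h/∂x = (97.3 − 93.3) / (-230 − 0) = -0.01739
∂h/∂y = (92.6 − 93.3) / (-325 − 0) = +0.002154
h(-80, -100) = 93.3 + (-0.01739)·(-80) + (+0.002154)·(-100) = 93.3 +1.391 -0.215 = 94.476 ft.

94.5 ft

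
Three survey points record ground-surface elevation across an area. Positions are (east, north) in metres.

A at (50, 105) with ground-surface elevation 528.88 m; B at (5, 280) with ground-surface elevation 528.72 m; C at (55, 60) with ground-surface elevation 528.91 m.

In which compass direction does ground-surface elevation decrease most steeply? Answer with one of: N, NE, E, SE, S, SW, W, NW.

Taking A as reference: B−A = (-45, 175, -0.16); C−A = (5, -45, +0.03).
Solve a·Δx + b·Δy = Δz: det = (-45)·(-45) − 5·175 = 1150.
∂z/∂x = [(-0.16)·(-45) − (+0.03)·175] / 1150 = +0.001696
∂z/∂y = [(-45)·(+0.03) − 5·(-0.16)] / 1150 = -0.0004783
Steepest decrease is along −∇f = (-0.001696 E, +0.0004783 N) → west.

W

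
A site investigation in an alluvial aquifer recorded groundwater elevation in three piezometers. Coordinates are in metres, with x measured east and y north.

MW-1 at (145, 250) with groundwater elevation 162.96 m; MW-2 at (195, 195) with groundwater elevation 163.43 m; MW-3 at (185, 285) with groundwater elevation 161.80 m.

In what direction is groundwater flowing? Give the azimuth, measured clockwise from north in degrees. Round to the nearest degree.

With h = a·x + b·y + c and MW-1 as origin, the differences give:
  50·a + (-55)·b = +0.47
  40·a + 35·b = -1.16
Eliminate b (×35 and ×(-55), subtract): 3950·a = -47.350 → a = ∂h/∂x = -0.01199
Back-substitute: b = ∂h/∂y = -0.01944.
Flow direction (−∇h) has components (+0.01199 E, +0.01944 N).
Azimuth = atan2(E, N) = atan2(+0.01199, +0.01944) = 31.7° ≈ 032°.

032°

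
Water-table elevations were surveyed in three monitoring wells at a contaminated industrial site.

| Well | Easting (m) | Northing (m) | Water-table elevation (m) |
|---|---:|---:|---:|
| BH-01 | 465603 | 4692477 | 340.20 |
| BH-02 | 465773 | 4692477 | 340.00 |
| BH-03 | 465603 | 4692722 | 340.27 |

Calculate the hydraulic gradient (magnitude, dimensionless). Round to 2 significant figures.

∂h/∂x = (340.00 − 340.20) / (465773 − 465603) = -0.001176
∂h/∂y = (340.27 − 340.20) / (4692722 − 4692477) = +0.0002857
|∇h| = √(-0.001176² + 0.0002857²) = 0.00121

0.0012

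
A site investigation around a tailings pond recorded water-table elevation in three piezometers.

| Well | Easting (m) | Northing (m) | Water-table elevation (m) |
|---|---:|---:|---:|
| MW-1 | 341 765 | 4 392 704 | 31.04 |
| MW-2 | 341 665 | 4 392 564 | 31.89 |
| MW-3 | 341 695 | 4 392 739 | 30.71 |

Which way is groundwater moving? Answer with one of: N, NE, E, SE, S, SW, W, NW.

N

Three-point gradient (reference MW-1): Δ to MW-2 = (-100, -140, +0.85), Δ to MW-3 = (-70, 35, -0.33).
∂h/∂x = +0.001237, ∂h/∂y = -0.006955 (det = -13300).
Flow = −∇h = (-0.001237 east, +0.006955 north), which points north.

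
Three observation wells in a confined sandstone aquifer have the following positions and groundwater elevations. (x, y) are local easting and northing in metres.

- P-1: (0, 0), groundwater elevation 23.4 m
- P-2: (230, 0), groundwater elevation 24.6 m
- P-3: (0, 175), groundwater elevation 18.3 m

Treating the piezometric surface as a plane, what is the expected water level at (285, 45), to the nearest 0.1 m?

∂h/∂x = (24.6 − 23.4) / (230 − 0) = +0.005217
∂h/∂y = (18.3 − 23.4) / (175 − 0) = -0.02914
h(285, 45) = 23.4 + (+0.005217)·(285) + (-0.02914)·(45) = 23.4 +1.487 -1.311 = 23.576 m.

23.6 m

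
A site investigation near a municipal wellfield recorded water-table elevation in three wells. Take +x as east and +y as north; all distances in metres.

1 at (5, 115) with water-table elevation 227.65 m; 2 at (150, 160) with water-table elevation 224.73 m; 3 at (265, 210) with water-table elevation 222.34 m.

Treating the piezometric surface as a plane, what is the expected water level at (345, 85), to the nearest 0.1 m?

221.5 m

Three-point gradient (reference 1): Δ to 2 = (145, 45, -2.92), Δ to 3 = (260, 95, -5.31).
∂h/∂x = -0.01853, ∂h/∂y = -0.005181 (det = 2075).
h(345, 85) = 227.65 + (-0.01853)·(340) + (-0.005181)·(-30) = 227.65 -6.300 +0.155 = 221.505 m.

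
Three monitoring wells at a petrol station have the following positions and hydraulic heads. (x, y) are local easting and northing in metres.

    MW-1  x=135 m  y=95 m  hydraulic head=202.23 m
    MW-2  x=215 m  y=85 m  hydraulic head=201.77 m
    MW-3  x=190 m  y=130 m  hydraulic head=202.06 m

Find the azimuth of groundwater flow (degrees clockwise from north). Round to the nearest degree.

Taking MW-1 as reference: MW-2−MW-1 = (80, -10, -0.46); MW-3−MW-1 = (55, 35, -0.17).
Determinant of the coordinate differences = 80·35 − 55·(-10) = 3350.
∂h/∂x = [(-0.46)·35 − (-0.17)·(-10)] / 3350 = -0.005313
∂h/∂y = [80·(-0.17) − 55·(-0.46)] / 3350 = +0.003493
Flow direction (−∇h) has components (+0.005313 E, -0.003493 N).
Azimuth = atan2(E, N) = atan2(+0.005313, -0.003493) = 123.3° ≈ 123°.

123°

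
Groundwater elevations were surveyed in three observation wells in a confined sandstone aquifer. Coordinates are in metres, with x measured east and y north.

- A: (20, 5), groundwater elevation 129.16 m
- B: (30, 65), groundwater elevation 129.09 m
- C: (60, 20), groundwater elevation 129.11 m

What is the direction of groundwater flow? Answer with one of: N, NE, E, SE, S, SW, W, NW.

NE

Three-point gradient (reference A): Δ to B = (10, 60, -0.07), Δ to C = (40, 15, -0.05).
∂h/∂x = -0.0008667, ∂h/∂y = -0.001022 (det = -2250).
Flow = −∇h = (+0.0008667 east, +0.001022 north), which points northeast.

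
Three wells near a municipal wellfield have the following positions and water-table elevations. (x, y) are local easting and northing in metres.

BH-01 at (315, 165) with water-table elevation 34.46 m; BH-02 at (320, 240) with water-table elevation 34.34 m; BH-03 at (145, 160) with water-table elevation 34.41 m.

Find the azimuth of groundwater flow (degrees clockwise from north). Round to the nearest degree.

Three-point gradient (reference BH-01): Δ to BH-02 = (5, 75, -0.12), Δ to BH-03 = (-170, -5, -0.05).
∂h/∂x = +0.0003418, ∂h/∂y = -0.001623 (det = 12725).
Flow direction (−∇h) has components (-0.0003418 E, +0.001623 N).
Azimuth = atan2(E, N) = atan2(-0.0003418, +0.001623) = 348.1° ≈ 348°.

348°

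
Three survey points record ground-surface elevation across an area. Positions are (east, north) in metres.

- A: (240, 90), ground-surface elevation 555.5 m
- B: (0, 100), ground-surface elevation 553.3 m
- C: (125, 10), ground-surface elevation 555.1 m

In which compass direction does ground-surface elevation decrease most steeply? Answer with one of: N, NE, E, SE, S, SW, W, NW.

NW

With z = a·x + b·y + c and A as origin, the differences give:
  (-240)·a + 10·b = -2.2
  (-115)·a + (-80)·b = -0.4
Eliminate b (×(-80) and ×10, subtract): 20350·a = 180.00 → a = ∂z/∂x = +0.008845
Back-substitute: b = ∂z/∂y = -0.007715.
Steepest decrease is along −∇f = (-0.008845 E, +0.007715 N) → northwest.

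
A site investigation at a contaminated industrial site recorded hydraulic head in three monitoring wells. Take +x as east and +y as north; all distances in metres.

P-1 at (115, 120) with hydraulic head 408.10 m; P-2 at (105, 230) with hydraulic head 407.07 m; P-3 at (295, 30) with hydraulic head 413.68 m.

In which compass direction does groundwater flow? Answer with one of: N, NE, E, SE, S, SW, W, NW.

W

With h = a·x + b·y + c and P-1 as origin, the differences give:
  (-10)·a + 110·b = -1.03
  180·a + (-90)·b = +5.58
Eliminate b (×(-90) and ×110, subtract): -18900·a = -521.100 → a = ∂h/∂x = +0.02757
Back-substitute: b = ∂h/∂y = -0.006857.
Flow = −∇h = (-0.02757 east, +0.006857 north), which points west.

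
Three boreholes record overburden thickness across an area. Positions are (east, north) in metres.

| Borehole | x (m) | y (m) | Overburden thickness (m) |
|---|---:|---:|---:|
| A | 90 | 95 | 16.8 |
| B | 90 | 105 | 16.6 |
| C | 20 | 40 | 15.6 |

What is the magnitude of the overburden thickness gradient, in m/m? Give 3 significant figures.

0.0385 m/m

Three-point gradient (reference A): Δ to B = (0, 10, -0.2), Δ to C = (-70, -55, -1.2).
∂d/∂x = +0.03286, ∂d/∂y = -0.02000 (det = 700).
|∇f| = √(0.03286² + -0.02000²) = 0.03847 m/m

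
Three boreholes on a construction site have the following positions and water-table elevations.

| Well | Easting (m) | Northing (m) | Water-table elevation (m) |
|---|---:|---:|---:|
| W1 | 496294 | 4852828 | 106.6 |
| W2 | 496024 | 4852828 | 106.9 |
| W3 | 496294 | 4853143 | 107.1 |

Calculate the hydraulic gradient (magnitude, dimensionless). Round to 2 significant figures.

∂h/∂x = (106.9 − 106.6) / (496024 − 496294) = -0.001111
∂h/∂y = (107.1 − 106.6) / (4853143 − 4852828) = +0.001587
|∇h| = √(-0.001111² + 0.001587²) = 0.001937

0.0019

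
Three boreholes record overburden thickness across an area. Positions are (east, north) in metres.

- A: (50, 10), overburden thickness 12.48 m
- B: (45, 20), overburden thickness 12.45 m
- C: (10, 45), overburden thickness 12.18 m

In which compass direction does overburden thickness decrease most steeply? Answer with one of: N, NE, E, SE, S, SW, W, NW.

With d = a·x + b·y + c and A as origin, the differences give:
  (-5)·a + 10·b = -0.03
  (-40)·a + 35·b = -0.30
Eliminate b (×35 and ×10, subtract): 225·a = 1.950 → a = ∂d/∂x = +0.008667
Back-substitute: b = ∂d/∂y = +0.001333.
Steepest decrease is along −∇f = (-0.008667 E, -0.001333 N) → west.

W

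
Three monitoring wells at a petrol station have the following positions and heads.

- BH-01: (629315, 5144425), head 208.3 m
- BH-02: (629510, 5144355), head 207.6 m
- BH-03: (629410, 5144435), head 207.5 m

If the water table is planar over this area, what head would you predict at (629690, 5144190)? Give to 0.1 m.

208.0 m

Differences from BH-01: to BH-02 (Δx, Δy, Δh) = (195, -70, -0.7); to BH-03 = (95, 10, -0.8).
Solve a·Δx + b·Δy = Δh: det = 195·10 − 95·(-70) = 8600.
∂h/∂x = [(-0.7)·10 − (-0.8)·(-70)] / 8600 = -0.007326
∂h/∂y = [195·(-0.8) − 95·(-0.7)] / 8600 = -0.01041
h(629690, 5144190) = 208.3 + (-0.007326)·(375) + (-0.01041)·(-235) = 208.3 -2.747 +2.446 = 207.999 m.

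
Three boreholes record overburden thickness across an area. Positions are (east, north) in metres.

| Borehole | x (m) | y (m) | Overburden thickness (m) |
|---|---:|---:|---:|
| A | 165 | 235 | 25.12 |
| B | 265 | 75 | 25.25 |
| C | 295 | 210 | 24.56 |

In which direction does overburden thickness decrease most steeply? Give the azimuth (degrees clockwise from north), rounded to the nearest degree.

052°

Taking A as reference: B−A = (100, -160, +0.13); C−A = (130, -25, -0.56).
Solve a·Δx + b·Δy = Δd: det = 100·(-25) − 130·(-160) = 18300.
∂d/∂x = [(+0.13)·(-25) − (-0.56)·(-160)] / 18300 = -0.005074
∂d/∂y = [100·(-0.56) − 130·(+0.13)] / 18300 = -0.003984
Steepest decrease is along −∇f: components (+0.005074 E, +0.003984 N).
Azimuth = atan2(+0.005074, +0.003984) = 51.9° ≈ 052°.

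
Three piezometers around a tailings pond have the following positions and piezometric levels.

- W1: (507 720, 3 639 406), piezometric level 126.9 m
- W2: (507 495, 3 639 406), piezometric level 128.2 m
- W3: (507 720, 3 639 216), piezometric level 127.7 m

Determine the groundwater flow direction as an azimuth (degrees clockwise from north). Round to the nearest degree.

∂h/∂x = (128.2 − 126.9) / (507495 − 507720) = -0.005778
∂h/∂y = (127.7 − 126.9) / (3639216 − 3639406) = -0.004211
Flow direction (−∇h) has components (+0.005778 E, +0.004211 N).
Azimuth = atan2(E, N) = atan2(+0.005778, +0.004211) = 53.9° ≈ 054°.

054°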